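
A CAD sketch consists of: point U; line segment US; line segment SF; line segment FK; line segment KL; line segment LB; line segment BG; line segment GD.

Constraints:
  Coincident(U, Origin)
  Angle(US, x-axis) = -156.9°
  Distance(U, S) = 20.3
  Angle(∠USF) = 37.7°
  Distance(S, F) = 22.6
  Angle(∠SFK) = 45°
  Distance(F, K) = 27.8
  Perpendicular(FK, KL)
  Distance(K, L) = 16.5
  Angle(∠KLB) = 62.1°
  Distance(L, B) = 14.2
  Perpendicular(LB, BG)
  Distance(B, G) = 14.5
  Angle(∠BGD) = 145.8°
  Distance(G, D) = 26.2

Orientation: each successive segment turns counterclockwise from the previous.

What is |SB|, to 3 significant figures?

6.17

FK ⟂ KL, so KL runs at -150°; with |KL| = 16.5, L = (-25.1, 1.97). ∠KLB = 62.1° gives LB at -31.7° from the x-axis; with |LB| = 14.2, B = (-13.0, -5.49). Then |SB| = |B − S| = 6.17.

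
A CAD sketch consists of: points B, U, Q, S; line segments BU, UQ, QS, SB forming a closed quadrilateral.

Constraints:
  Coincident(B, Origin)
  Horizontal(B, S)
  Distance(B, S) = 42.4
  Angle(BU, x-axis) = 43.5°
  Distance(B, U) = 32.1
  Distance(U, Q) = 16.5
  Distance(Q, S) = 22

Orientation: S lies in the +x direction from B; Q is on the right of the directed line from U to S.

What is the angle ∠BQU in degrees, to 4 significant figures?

112.6°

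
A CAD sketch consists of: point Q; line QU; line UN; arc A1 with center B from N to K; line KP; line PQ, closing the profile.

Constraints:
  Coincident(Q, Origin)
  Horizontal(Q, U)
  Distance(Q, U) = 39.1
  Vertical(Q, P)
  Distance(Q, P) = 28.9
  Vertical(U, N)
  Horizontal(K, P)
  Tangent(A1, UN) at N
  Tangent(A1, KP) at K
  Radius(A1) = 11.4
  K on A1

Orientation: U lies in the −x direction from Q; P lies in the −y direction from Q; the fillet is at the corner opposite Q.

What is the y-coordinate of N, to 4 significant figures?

-17.50

The virtual corner opposite Q is at (-39.10, -28.90). Tangency of A1 to UN means the radius BN is perpendicular to UN and the tangent condition forces BK to be normal to KP, with radius 11.4, so the center B sits 11.4 in from both sides at B = (-27.70, -17.50). That places the tangent points at N = (-39.10, -17.50) on UN and K = (-27.70, -28.90) on KP. So N.y = -17.50.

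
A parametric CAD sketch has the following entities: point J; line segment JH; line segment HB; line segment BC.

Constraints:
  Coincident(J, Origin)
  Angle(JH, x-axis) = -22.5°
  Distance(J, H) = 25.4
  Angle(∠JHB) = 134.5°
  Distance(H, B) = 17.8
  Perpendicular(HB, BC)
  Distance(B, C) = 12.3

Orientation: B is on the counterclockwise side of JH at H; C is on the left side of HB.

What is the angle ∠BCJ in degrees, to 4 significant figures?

99.28°

∠JHB = 134.5°, so HB runs at -22.5° + (180° − 134.5°) = 23.00° from the x-axis; with |HB| = 17.8, B = H + 17.8·(cos 23.00°, sin 23.00°) = (39.85, -2.765). The perpendicularity gives BC at right angles to HB; with |BC| = 12.3 on the left of HB, C = B + 12.3·(-0.3907, 0.9205) = (35.05, 8.557). Then cos ∠BCJ = CB·CJ / (|CB||CJ|), giving 99.28°.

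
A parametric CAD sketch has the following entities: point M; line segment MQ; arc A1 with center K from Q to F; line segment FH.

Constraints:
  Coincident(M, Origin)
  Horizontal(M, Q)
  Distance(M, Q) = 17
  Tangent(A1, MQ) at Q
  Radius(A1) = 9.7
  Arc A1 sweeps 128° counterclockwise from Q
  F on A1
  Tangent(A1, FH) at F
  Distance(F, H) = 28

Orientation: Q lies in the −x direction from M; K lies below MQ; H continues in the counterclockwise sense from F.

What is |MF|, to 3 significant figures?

29.2

M is at the origin; MQ is horizontal with |MQ| = 17.0 and Q on the −x side, so Q = (-17.0, 0.00). A1 meets MQ tangentially, so KQ is at right angles to MQ, so K = Q + (0, -9.7) = (-17.0, -9.70). On A1, Q sits at bearing 90° from K; a 128° counterclockwise sweep puts F at bearing 218°, so F = K + 9.7·(cos 218°, sin 218°) = (-24.6, -15.7). Then |MF| = |F − M| = 29.2.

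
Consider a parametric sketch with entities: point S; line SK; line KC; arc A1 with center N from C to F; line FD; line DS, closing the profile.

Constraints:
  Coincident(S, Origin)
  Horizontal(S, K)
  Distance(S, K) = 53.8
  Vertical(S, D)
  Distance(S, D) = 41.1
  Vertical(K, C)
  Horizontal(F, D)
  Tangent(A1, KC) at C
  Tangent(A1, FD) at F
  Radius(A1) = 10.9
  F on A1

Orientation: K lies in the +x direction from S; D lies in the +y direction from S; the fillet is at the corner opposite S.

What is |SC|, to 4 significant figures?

61.70

S is at the origin; S and K share the same y with |SK| = 53.8 and K on the +x side, so K = (53.80, 0.000). SD is vertical with |SD| = 41.1 and D on the +y side, so D = (0.000, 41.10). The virtual corner opposite S is at (53.80, 41.10). Tangency of A1 to KC means the radius NC is perpendicular to KC and the tangent condition forces NF to be normal to FD, with radius 10.9, so the center N sits 10.9 in from both sides at N = (42.90, 30.20). That places the tangent points at C = (53.80, 30.20) on KC and F = (42.90, 41.10) on FD. Then |SC| = |C − S| = 61.70.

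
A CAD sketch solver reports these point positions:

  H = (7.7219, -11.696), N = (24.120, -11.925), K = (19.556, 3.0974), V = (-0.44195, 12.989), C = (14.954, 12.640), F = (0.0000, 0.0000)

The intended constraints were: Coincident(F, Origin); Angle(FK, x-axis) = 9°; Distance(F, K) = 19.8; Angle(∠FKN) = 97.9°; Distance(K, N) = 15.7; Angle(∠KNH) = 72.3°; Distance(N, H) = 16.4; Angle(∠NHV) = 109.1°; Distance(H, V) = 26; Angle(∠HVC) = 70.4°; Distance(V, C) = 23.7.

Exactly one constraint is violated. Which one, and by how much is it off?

Distance(V, C) = 23.7 — off by 8.30.

F = (0.00, 0.00) ✓; FK at 9.000° ✓; |FK| = 19.80 ✓; ∠FKN = 97.90° ✓; |KN| = 15.70 ✓; ∠KNH = 72.30° ✓; |NH| = 16.40 ✓; ∠NHV = 109.1° ✓; |HV| = 26.00 ✓; ∠HVC = 70.40° ✓; |VC| = 15.40 ✗.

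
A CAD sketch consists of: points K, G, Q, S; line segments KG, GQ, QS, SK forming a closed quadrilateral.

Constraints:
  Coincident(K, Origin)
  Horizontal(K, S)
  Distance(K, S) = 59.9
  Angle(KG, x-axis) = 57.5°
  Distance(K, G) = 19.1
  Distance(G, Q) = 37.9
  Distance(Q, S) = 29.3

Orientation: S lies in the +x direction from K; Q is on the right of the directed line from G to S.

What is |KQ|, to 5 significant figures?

36.497

Checks: |GQ| = 37.90 ✓; |QS| = 29.30 ✓.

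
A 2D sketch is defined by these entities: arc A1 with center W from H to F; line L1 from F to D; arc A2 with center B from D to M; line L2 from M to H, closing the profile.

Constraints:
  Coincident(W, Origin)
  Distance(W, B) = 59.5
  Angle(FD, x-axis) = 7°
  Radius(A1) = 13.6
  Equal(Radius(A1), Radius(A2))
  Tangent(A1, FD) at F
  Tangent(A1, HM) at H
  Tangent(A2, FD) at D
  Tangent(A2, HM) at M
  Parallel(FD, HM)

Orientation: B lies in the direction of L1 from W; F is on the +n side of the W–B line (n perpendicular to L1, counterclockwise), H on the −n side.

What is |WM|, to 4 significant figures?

61.03

Tangency of A1 to both parallel lines with radius 13.6 puts F and H at W ± 13.6·n: F = (-1.657, 13.50), H = (1.657, -13.50). Equal radii place D and M the same way about B: D = B + 13.6·n = (57.40, 20.75), M = B − 13.6·n = (60.71, -6.247). Then |WM| = |M − W| = 61.03.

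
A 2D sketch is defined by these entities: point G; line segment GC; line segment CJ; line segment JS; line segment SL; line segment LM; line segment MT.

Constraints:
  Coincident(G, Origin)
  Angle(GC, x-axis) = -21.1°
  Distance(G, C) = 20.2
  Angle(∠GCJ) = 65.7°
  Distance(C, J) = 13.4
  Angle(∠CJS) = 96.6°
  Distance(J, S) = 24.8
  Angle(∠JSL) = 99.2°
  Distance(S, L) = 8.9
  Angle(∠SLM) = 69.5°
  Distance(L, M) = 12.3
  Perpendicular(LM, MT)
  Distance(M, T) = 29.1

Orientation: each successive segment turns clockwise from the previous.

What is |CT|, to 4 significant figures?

41.43

∠SLM = 69.5° gives LM at -50.10° from the x-axis; with |LM| = 12.3, M = (2.263, -2.839). LM is perpendicular to MT, so MT runs at -140.1°; with |MT| = 29.1, T = (-20.06, -21.50). Then |CT| = |T − C| = 41.43.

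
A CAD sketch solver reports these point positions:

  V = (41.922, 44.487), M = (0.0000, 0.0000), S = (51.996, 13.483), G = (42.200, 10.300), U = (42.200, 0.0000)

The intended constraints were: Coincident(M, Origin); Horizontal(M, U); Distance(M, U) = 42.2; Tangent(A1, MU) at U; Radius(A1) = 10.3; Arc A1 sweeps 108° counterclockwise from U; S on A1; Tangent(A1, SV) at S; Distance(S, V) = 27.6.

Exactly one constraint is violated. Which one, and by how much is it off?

Distance(S, V) = 27.6 — off by 5.00.

M = (0.00, 0.00) ✓; M.y = 0.00, U.y = 0.00 ✓; |MU| = 42.20 ✓; ∠(GU, UM) = 90.00° ✓; |GU| = 10.30 ✓; bearing(G→S) − bearing(G→U) = 108.0° ✓; |GS| = 10.30 ✓; ∠(GS, SV) = 90.00° ✓; |SV| = 32.60 ✗.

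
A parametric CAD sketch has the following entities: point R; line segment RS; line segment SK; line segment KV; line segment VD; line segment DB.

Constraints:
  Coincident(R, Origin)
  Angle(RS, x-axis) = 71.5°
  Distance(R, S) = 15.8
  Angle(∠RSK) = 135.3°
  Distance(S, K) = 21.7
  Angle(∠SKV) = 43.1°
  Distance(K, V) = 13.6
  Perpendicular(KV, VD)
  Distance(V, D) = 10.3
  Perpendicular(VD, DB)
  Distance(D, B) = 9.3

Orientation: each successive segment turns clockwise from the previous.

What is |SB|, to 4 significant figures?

12.40

R is at the origin; RS runs at 71.5° with length 15.8, so S = (5.013, 14.98). ∠RSK = 135.3° gives SK at 26.80° from the x-axis; with |SK| = 21.7, K = (24.38, 24.77). ∠SKV = 43.1° gives KV at -110.1° from the x-axis; with |KV| = 13.6, V = (19.71, 12.00). KV ⟂ VD, so VD runs at 159.9°; with |VD| = 10.3, D = (10.04, 15.54). VD ⟂ DB, so DB runs at 69.90°; with |DB| = 9.3, B = (13.23, 24.27). Then |SB| = |B − S| = 12.40.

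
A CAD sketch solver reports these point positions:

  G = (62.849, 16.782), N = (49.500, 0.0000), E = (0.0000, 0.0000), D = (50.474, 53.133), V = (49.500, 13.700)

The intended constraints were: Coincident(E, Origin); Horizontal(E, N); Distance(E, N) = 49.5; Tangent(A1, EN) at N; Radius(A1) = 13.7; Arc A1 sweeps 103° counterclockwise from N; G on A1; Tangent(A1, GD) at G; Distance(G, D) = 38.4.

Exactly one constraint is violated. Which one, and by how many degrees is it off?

Tangent(A1, GD) at G — off by 5.80°.

E = (0.00, 0.00) ✓; E.y = 0.00, N.y = 0.00 ✓; |EN| = 49.50 ✓; ∠(VN, NE) = 90.00° ✓; |VN| = 13.70 ✓; bearing(V→G) − bearing(V→N) = 103.0° ✓; |VG| = 13.70 ✓; ∠(VG, GD) = 84.20° ✗; |GD| = 38.40 ✓.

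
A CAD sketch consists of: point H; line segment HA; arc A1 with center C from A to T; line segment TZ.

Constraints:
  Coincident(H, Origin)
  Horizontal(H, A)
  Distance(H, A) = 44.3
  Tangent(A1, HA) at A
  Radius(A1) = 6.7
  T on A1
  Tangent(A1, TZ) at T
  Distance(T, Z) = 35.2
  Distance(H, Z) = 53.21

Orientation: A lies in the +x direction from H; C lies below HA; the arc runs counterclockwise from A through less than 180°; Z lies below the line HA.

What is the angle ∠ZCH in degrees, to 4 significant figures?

81.76°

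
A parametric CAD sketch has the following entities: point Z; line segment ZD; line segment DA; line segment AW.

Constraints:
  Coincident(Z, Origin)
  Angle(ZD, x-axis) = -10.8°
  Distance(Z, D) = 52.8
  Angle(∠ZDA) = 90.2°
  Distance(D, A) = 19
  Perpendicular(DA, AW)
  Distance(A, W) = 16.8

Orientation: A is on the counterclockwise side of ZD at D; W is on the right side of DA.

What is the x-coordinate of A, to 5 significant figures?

55.490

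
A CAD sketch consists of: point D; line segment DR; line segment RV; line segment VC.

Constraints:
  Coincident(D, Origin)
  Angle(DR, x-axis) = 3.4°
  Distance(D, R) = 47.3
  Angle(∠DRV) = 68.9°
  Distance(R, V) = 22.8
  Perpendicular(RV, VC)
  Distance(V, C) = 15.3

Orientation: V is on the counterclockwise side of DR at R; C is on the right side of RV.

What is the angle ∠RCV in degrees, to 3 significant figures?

56.1°

D is at the origin; DR runs at 3.4° with length 47.3, so R = 47.3·(cos 3.4°, sin 3.4°) = (47.2, 2.81). ∠DRV = 68.9°, so RV runs at 3.4° + (180° − 68.9°) = 114° from the x-axis; with |RV| = 22.8, V = R + 22.8·(cos 114°, sin 114°) = (37.8, 23.6). RV is perpendicular to VC; with |VC| = 15.3 on the right of RV, C = V + 15.3·(0.910, 0.415) = (51.7, 29.9). Then cos ∠RCV = CR·CV / (|CR||CV|), giving 56.1°.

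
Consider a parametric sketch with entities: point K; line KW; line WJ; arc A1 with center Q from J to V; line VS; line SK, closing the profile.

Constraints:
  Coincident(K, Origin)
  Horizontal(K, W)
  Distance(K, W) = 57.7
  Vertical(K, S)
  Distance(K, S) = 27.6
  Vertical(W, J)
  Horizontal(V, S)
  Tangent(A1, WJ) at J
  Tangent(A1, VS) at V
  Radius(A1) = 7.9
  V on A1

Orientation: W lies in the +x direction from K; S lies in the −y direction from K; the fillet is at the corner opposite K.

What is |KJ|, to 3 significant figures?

61.0

The virtual corner opposite K is at (57.7, -27.6). The tangent condition forces QJ to be normal to WJ and the tangent condition forces QV to be normal to VS, with radius 7.9, so the center Q sits 7.9 in from both sides at Q = (49.8, -19.7). That places the tangent points at J = (57.7, -19.7) on WJ and V = (49.8, -27.6) on VS. Then |KJ| = |J − K| = 61.0.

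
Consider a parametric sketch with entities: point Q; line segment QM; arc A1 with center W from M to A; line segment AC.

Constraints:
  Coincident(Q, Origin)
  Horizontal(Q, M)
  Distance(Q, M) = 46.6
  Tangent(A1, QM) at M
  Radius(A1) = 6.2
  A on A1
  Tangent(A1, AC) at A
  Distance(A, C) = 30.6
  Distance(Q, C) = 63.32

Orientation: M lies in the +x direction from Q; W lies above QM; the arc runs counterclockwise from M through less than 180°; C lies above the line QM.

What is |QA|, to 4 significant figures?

53.19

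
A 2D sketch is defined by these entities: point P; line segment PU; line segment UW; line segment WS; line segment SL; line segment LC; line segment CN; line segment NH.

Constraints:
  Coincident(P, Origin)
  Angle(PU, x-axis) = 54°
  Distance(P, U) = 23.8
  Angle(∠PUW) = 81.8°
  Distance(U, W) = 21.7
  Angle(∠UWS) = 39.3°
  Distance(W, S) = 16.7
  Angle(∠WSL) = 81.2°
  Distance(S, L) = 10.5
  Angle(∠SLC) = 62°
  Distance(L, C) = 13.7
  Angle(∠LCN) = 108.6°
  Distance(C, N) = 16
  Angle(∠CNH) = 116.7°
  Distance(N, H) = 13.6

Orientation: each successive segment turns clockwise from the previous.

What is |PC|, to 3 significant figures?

26.5

P is at the origin; PU runs at 54.0° with length 23.8, so U = (14.0, 19.3). ∠PUW = 81.8° gives UW at -44.2° from the x-axis; with |UW| = 21.7, W = (29.5, 4.13). ∠UWS = 39.3° gives WS at 175° from the x-axis; with |WS| = 16.7, S = (12.9, 5.55). ∠WSL = 81.2° gives SL at 76.3° from the x-axis; with |SL| = 10.5, L = (15.4, 15.8). ∠SLC = 62.0° gives LC at -41.7° from the x-axis; with |LC| = 13.7, C = (25.6, 6.64). Then |PC| = |C − P| = 26.5.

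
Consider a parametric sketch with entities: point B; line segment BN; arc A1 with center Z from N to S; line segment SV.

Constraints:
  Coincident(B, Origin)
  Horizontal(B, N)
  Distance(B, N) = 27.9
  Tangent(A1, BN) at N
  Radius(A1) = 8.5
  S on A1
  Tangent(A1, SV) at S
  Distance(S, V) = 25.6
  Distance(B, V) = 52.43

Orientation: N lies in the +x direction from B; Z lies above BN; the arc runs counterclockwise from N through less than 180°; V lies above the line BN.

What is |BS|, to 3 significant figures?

36.8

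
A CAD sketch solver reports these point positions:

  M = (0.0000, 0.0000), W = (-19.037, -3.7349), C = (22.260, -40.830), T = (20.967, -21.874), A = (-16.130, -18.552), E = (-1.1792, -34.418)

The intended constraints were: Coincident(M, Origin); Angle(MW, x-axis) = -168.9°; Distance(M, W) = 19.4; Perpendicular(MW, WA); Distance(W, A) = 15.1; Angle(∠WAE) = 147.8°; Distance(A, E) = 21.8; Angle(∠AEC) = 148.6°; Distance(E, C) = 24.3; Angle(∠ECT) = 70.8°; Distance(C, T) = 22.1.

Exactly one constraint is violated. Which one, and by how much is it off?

Distance(C, T) = 22.1 — off by 3.10.

M = (0.00, 0.00) ✓; MW at -168.9° ✓; |MW| = 19.40 ✓; ∠(MW, WA) = 90.00° ✓; |WA| = 15.10 ✓; ∠WAE = 147.8° ✓; |AE| = 21.80 ✓; ∠AEC = 148.6° ✓; |EC| = 24.30 ✓; ∠ECT = 70.80° ✓; |CT| = 19.00 ✗.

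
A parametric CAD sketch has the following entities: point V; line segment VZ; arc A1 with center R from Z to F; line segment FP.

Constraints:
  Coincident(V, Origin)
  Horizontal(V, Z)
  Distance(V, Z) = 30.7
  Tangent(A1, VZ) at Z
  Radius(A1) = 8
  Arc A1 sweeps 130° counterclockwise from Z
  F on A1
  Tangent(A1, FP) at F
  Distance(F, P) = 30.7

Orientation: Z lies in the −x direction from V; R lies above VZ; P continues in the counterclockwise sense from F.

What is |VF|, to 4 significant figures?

27.87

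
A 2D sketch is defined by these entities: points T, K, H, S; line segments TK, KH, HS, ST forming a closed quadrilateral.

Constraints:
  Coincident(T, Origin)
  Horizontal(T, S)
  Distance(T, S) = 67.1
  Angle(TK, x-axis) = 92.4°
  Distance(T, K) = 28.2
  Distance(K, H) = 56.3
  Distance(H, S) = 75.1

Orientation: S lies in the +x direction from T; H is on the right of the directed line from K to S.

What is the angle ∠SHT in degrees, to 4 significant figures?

62.85°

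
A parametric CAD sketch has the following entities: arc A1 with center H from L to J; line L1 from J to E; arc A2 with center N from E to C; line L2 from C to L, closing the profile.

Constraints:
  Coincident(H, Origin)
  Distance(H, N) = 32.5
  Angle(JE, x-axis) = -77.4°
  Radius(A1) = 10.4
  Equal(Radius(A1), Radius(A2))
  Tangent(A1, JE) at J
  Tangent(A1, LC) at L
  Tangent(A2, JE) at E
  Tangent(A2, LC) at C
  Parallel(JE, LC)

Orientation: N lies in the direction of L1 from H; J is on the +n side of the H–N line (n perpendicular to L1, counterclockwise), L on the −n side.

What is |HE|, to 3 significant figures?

34.1

Tangency of A1 to both parallel lines with radius 10.4 puts J and L at H ± 10.4·n: J = (10.1, 2.27), L = (-10.1, -2.27). Equal radii place E and C the same way about N: E = N + 10.4·n = (17.2, -29.4), C = N − 10.4·n = (-3.06, -34.0). Then |HE| = |E − H| = 34.1.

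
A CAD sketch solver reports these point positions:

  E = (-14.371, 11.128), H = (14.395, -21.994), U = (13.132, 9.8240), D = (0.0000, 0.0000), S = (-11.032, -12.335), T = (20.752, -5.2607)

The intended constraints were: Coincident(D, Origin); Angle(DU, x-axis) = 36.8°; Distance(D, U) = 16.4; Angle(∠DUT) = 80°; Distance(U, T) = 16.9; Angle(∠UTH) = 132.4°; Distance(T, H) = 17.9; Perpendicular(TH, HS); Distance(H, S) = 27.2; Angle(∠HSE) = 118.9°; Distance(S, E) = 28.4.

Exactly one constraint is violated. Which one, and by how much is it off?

Distance(S, E) = 28.4 — off by 4.70.

D = (0.00, 0.00) ✓; DU at 36.80° ✓; |DU| = 16.40 ✓; ∠DUT = 80.00° ✓; |UT| = 16.90 ✓; ∠UTH = 132.4° ✓; |TH| = 17.90 ✓; ∠(TH, HS) = 90.00° ✓; |HS| = 27.20 ✓; ∠HSE = 118.9° ✓; |SE| = 23.70 ✗.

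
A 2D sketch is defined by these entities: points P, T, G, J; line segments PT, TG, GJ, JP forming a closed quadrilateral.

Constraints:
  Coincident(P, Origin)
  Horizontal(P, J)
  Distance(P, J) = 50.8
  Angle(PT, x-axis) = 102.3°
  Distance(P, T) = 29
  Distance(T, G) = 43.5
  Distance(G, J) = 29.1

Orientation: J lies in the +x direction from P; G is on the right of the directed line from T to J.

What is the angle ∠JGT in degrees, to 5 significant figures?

121.17°

Checks: |TG| = 43.50 ✓; |GJ| = 29.10 ✓.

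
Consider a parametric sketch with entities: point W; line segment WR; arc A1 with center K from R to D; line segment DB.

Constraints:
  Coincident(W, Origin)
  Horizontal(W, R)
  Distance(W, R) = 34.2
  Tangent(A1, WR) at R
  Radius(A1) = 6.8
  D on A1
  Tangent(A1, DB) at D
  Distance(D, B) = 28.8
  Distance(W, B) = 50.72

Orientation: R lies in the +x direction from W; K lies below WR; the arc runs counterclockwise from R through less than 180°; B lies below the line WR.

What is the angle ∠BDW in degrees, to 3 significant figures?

123°

W is at the origin; W and R share the same y with |WR| = 34.2 and R on the +x side, so R = (34.2, 0.00). Tangency of A1 to WR means the radius KR is perpendicular to WR, so K = R + (0, -6.8) = (34.2, -6.80). Since KD ⟂ DB (tangency), |KB| = √(6.8² + 28.8²) = 29.6 regardless of where D sits on A1. So B lies on both circle(W, 50.72) and circle(K, 29.6); the below-WR intersection is B = (35.4, -36.4). D is the foot of the tangent from B: D = (27.6, -8.62).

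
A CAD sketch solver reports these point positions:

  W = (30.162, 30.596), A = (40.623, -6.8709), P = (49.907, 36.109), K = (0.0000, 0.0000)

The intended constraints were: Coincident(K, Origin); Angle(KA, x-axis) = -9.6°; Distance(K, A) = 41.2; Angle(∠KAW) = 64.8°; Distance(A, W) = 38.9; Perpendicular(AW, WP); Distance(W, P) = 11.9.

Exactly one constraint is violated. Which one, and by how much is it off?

Distance(W, P) = 11.9 — off by 8.60.

K = (0.00, 0.00) ✓; KA at -9.600° ✓; |KA| = 41.20 ✓; ∠KAW = 64.80° ✓; |AW| = 38.90 ✓; ∠(AW, WP) = 90.00° ✓; |WP| = 20.50 ✗.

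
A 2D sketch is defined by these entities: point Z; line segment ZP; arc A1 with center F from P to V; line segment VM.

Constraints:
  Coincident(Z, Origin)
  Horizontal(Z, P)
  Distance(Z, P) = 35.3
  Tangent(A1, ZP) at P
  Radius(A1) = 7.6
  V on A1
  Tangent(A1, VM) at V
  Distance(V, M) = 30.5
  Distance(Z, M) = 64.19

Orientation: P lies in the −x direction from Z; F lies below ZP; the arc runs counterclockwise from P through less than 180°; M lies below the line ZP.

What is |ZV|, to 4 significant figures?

42.24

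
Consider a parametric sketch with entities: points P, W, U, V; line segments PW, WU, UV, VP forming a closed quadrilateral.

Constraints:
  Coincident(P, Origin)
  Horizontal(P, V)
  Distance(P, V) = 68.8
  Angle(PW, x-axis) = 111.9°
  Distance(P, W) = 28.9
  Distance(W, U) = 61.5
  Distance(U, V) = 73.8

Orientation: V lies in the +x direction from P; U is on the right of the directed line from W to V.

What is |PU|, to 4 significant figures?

33.28

Checks: |WU| = 61.50 ✓; |UV| = 73.80 ✓.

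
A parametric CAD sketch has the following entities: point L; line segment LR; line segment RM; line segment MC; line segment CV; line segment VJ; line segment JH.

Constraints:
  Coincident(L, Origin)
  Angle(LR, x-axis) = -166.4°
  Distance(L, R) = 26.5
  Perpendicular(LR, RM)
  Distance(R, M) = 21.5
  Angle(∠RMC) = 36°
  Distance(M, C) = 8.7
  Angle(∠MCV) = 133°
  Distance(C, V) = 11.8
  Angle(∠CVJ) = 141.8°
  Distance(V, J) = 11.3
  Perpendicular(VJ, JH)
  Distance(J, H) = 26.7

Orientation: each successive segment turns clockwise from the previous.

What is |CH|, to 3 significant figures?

28.3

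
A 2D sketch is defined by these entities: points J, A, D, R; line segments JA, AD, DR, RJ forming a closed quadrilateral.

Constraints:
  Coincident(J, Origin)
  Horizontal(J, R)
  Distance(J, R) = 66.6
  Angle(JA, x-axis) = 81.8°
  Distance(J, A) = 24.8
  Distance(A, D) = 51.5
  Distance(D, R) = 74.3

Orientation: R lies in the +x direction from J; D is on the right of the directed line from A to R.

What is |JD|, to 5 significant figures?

26.710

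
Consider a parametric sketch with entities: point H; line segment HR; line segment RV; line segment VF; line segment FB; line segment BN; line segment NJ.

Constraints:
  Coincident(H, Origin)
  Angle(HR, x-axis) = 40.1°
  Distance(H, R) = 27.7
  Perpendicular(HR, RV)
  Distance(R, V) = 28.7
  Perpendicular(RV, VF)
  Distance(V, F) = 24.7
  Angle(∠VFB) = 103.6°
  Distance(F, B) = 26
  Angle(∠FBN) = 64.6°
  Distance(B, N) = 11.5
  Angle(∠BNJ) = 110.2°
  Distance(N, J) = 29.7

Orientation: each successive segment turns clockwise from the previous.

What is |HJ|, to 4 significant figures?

37.31

H is at the origin; HR runs at 40.1° with length 27.7, so R = (21.19, 17.84). HR is perpendicular to RV, so RV runs at -49.90°; with |RV| = 28.7, V = (39.67, -4.111). RV is perpendicular to VF, so VF runs at -139.9°; with |VF| = 24.7, F = (20.78, -20.02). ∠VFB = 103.6° gives FB at 143.7° from the x-axis; with |FB| = 26.0, B = (-0.1730, -4.629). ∠FBN = 64.6° gives BN at 28.30° from the x-axis; with |BN| = 11.5, N = (9.952, 0.8235). ∠BNJ = 110.2° gives NJ at -41.50° from the x-axis; with |NJ| = 29.7, J = (32.20, -18.86). Then |HJ| = |J − H| = 37.31.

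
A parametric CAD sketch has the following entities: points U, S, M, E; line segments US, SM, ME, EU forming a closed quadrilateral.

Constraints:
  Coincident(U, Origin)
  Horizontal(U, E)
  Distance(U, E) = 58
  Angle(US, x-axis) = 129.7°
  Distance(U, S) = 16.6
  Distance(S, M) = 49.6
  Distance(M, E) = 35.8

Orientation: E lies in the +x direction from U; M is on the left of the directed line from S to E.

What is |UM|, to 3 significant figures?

46.3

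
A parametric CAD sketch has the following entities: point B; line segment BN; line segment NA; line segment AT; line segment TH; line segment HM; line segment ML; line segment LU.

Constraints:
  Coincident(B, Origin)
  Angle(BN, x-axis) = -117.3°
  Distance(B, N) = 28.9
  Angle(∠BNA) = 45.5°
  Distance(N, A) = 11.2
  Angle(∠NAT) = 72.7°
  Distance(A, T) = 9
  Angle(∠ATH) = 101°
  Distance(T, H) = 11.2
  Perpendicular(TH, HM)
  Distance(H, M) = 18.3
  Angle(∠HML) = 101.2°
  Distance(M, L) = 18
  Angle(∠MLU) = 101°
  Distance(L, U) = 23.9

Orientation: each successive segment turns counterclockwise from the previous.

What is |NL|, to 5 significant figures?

21.291

B is at the origin; BN runs at -117.3° with length 28.9, so N = (-13.255, -25.681). ∠BNA = 45.5° gives NA at 17.200° from the x-axis; with |NA| = 11.2, A = (-2.5559, -22.369). ∠NAT = 72.7° gives AT at 124.50° from the x-axis; with |AT| = 9.0, T = (-7.6535, -14.952). ∠ATH = 101.0° gives TH at -156.50° from the x-axis; with |TH| = 11.2, H = (-17.925, -19.418). TH ⟂ HM, so HM runs at -66.500°; with |HM| = 18.3, M = (-10.627, -36.200). ∠HML = 101.2° gives ML at 12.300° from the x-axis; with |ML| = 18.0, L = (6.9593, -32.366). Then |NL| = |L − N| = 21.291.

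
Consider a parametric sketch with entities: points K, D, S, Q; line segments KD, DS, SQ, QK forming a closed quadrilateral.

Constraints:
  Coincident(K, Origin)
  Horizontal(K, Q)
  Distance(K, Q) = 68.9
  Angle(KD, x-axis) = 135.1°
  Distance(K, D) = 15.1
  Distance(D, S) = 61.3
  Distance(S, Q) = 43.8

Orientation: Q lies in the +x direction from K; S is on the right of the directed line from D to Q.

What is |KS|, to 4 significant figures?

46.26

Checks: |DS| = 61.30 ✓; |SQ| = 43.80 ✓.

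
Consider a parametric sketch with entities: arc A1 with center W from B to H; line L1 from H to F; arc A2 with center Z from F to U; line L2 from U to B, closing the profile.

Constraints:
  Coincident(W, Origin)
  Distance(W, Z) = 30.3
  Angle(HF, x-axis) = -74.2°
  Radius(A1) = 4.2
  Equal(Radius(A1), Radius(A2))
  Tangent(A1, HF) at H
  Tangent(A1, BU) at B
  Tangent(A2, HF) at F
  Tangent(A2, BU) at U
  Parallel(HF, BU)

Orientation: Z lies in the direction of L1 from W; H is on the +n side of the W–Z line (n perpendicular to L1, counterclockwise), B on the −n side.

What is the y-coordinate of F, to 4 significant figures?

-28.01

Tangency of A1 to both parallel lines with radius 4.2 puts H and B at W ± 4.2·n: H = (4.041, 1.144), B = (-4.041, -1.144). Equal radii place F and U the same way about Z: F = Z + 4.2·n = (12.29, -28.01), U = Z − 4.2·n = (4.209, -30.30). So F.y = -28.01.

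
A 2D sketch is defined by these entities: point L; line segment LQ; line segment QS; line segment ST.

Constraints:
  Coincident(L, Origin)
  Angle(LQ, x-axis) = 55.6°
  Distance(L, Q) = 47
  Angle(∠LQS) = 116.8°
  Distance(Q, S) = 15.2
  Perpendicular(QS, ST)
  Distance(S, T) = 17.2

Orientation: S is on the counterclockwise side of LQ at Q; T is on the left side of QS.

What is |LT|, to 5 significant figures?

44.011

∠LQS = 116.8°, so QS runs at 55.6° + (180° − 116.8°) = 118.80° from the x-axis; with |QS| = 15.2, S = Q + 15.2·(cos 118.80°, sin 118.80°) = (19.231, 52.100). QS ⟂ ST; with |ST| = 17.2 on the left of QS, T = S + 17.2·(-0.87631, -0.48175) = (4.1583, 43.814). Then |LT| = |T − L| = 44.011.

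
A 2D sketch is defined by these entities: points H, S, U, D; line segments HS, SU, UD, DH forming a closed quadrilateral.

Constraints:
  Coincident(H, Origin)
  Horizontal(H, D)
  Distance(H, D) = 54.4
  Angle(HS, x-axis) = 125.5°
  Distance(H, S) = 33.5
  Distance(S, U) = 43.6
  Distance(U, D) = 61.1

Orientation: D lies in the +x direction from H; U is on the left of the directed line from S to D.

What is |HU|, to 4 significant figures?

52.49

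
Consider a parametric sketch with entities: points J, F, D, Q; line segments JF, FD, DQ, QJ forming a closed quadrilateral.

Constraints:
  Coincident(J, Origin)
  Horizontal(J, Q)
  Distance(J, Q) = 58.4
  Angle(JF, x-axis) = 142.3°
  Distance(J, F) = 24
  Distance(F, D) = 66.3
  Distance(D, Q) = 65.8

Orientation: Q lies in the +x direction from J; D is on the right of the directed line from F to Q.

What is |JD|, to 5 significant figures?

45.988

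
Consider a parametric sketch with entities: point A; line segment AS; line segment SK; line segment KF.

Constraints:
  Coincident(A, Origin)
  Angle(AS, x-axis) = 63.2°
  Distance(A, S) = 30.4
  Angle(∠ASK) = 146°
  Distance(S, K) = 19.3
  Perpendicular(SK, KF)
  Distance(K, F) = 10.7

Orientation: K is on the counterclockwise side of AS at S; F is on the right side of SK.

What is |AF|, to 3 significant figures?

52.4

∠ASK = 146.0°, so SK runs at 63.2° + (180° − 146.0°) = 97.2° from the x-axis; with |SK| = 19.3, K = S + 19.3·(cos 97.2°, sin 97.2°) = (11.3, 46.3). SK is perpendicular to KF; with |KF| = 10.7 on the right of SK, F = K + 10.7·(0.992, 0.125) = (21.9, 47.6). Then |AF| = |F − A| = 52.4.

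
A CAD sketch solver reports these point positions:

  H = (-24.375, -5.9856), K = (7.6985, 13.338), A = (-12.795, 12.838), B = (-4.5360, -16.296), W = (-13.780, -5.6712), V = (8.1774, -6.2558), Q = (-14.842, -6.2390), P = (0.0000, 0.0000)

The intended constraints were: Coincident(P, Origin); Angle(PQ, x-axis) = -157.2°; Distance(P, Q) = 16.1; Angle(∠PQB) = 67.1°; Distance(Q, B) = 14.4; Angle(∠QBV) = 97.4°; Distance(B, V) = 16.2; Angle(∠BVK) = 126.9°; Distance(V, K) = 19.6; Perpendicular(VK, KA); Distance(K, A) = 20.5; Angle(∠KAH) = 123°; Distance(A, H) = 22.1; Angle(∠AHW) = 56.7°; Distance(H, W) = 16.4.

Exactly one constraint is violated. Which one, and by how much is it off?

Distance(H, W) = 16.4 — off by 5.80.

P = (0.00, 0.00) ✓; PQ at -157.2° ✓; |PQ| = 16.10 ✓; ∠PQB = 67.10° ✓; |QB| = 14.40 ✓; ∠QBV = 97.40° ✓; |BV| = 16.20 ✓; ∠BVK = 126.9° ✓; |VK| = 19.60 ✓; ∠(VK, KA) = 90.00° ✓; |KA| = 20.50 ✓; ∠KAH = 123.0° ✓; |AH| = 22.10 ✓; ∠AHW = 56.70° ✓; |HW| = 10.60 ✗.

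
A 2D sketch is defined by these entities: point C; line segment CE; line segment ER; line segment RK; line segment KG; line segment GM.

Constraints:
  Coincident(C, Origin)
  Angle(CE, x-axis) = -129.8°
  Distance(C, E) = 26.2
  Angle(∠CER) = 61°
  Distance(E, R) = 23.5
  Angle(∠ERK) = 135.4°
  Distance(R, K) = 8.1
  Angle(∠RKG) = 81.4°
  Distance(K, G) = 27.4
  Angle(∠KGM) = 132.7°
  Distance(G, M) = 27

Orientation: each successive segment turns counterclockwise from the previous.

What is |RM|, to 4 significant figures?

46.05

C is at the origin; CE runs at -129.8° with length 26.2, so E = (-16.77, -20.13). ∠CER = 61.0° gives ER at -10.80° from the x-axis; with |ER| = 23.5, R = (6.313, -24.53). ∠ERK = 135.4° gives RK at 33.80° from the x-axis; with |RK| = 8.1, K = (13.04, -20.03). ∠RKG = 81.4° gives KG at 132.4° from the x-axis; with |KG| = 27.4, G = (-5.432, 0.2072). ∠KGM = 132.7° gives GM at 179.7° from the x-axis; with |GM| = 27.0, M = (-32.43, 0.3486). Then |RM| = |M − R| = 46.05.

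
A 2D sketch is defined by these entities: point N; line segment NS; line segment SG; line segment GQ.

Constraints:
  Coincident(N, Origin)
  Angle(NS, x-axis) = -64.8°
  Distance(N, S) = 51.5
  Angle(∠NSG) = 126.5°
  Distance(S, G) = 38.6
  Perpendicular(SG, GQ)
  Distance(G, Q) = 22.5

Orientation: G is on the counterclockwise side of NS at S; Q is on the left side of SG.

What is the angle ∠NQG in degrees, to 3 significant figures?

105°

N is at the origin; NS runs at -64.8° with length 51.5, so S = 51.5·(cos -64.8°, sin -64.8°) = (21.9, -46.6). ∠NSG = 126.5°, so SG runs at -64.8° + (180° − 126.5°) = -11.3° from the x-axis; with |SG| = 38.6, G = S + 38.6·(cos -11.3°, sin -11.3°) = (59.8, -54.2). SG is perpendicular to GQ; with |GQ| = 22.5 on the left of SG, Q = G + 22.5·(0.196, 0.981) = (64.2, -32.1). Then cos ∠NQG = QN·QG / (|QN||QG|), giving 105°.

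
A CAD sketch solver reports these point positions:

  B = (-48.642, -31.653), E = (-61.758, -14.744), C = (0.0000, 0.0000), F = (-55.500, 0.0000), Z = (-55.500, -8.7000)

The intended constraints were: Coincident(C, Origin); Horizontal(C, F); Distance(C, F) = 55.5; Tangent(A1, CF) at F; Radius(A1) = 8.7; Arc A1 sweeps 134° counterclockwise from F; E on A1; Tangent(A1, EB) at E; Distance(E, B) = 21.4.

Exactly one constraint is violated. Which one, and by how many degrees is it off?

Tangent(A1, EB) at E — off by 6.20°.

C = (0.00, 0.00) ✓; C.y = 0.00, F.y = 0.00 ✓; |CF| = 55.50 ✓; ∠(ZF, FC) = 90.00° ✓; |ZF| = 8.700 ✓; bearing(Z→E) − bearing(Z→F) = 134.0° ✓; |ZE| = 8.700 ✓; ∠(ZE, EB) = 96.20° ✗; |EB| = 21.40 ✓.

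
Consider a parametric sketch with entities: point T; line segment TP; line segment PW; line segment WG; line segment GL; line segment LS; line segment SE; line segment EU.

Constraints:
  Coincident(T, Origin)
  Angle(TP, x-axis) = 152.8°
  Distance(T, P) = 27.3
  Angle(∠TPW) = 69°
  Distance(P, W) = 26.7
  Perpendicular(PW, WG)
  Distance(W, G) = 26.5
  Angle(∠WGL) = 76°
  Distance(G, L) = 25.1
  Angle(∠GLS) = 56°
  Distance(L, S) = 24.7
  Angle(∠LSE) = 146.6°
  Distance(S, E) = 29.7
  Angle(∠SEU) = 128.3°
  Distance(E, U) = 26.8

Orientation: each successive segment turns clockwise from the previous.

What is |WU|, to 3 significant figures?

46.5

∠LSE = 146.6° gives SE at 50.4° from the x-axis; with |SE| = 29.7, E = (12.7, 46.3). ∠SEU = 128.3° gives EU at -1.30° from the x-axis; with |EU| = 26.8, U = (39.5, 45.6). Then |WU| = |U − W| = 46.5.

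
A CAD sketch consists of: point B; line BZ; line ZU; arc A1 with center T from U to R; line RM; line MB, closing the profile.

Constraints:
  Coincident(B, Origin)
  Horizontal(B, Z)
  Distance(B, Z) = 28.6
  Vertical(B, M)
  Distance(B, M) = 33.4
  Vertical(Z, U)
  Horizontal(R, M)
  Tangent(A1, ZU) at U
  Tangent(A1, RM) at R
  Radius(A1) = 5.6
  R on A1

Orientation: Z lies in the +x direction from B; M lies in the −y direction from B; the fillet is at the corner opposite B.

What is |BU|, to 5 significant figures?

39.885

B is at the origin; B and Z share the same y with |BZ| = 28.6 and Z on the +x side, so Z = (28.600, 0.0000). B and M share the same x with |BM| = 33.4 and M on the −y side, so M = (0.0000, -33.400). The virtual corner opposite B is at (28.600, -33.400). A1 meets ZU tangentially, so TU is at right angles to ZU and A1 meets RM tangentially, so TR is at right angles to RM, with radius 5.6, so the center T sits 5.6 in from both sides at T = (23.000, -27.800). That places the tangent points at U = (28.600, -27.800) on ZU and R = (23.000, -33.400) on RM. Then |BU| = |U − B| = 39.885.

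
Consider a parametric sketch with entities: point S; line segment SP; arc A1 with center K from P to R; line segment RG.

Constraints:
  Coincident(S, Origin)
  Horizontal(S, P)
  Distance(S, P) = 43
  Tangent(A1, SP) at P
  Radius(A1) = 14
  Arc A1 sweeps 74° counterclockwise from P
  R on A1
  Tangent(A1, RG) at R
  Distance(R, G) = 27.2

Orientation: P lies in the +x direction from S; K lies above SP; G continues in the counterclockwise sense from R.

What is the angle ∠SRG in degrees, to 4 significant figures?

116.2°

S is at the origin; S and P share the same y with |SP| = 43.0 and P on the +x side, so P = (43.00, 0.000). A1 meets SP tangentially, so KP is at right angles to SP, so K = P + (0, 14) = (43.00, 14.00). On A1, P sits at bearing -90° from K; a 74° counterclockwise sweep puts R at bearing -16°, so R = K + 14.0·(cos -16°, sin -16°) = (56.46, 10.14). Since A1 is tangent to RG there, KR ⟂ RG, so RG runs along (−sin -16°, cos -16°); with |RG| = 27.2, G = (63.95, 36.29). Then cos ∠SRG = RS·RG / (|RS||RG|), giving 116.2°.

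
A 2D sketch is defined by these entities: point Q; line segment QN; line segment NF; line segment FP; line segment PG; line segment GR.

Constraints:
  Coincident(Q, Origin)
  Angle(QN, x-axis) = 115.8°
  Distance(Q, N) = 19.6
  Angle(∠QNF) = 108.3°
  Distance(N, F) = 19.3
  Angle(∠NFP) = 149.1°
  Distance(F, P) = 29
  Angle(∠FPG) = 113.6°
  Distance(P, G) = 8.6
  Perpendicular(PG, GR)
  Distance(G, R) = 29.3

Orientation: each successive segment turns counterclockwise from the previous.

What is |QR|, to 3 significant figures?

20.2

Q is at the origin; QN runs at 115.8° with length 19.6, so N = (-8.53, 17.6). ∠QNF = 108.3° gives NF at -172° from the x-axis; with |NF| = 19.3, F = (-27.7, 15.1). ∠NFP = 149.1° gives FP at -142° from the x-axis; with |FP| = 29.0, P = (-50.4, -2.89). ∠FPG = 113.6° gives PG at -75.2° from the x-axis; with |PG| = 8.6, G = (-48.2, -11.2). PG ⟂ GR, so GR runs at 14.8°; with |GR| = 29.3, R = (-19.9, -3.72). Then |QR| = |R − Q| = 20.2.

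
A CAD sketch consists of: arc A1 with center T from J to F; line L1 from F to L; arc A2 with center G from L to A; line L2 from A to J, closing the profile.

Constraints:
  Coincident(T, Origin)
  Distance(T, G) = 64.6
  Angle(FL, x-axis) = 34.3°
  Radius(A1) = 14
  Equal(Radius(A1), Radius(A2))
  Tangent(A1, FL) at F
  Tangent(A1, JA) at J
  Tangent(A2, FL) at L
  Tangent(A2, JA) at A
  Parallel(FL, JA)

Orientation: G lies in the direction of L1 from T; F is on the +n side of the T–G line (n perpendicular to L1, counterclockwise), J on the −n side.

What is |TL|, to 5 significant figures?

66.100

The slot axis is L1's direction at 34.3°, so u = (cos 34.3°, sin 34.3°) = (0.82610, 0.56353) and n = (−sin 34.3°, cos 34.3°) = (-0.56353, 0.82610). T is at the origin and G lies 64.6 along u from T, so G = 64.6·u = (53.366, 36.404). Tangency of A1 to both parallel lines with radius 14.0 puts F and J at T ± 14.0·n: F = (-7.8894, 11.565), J = (7.8894, -11.565). Equal radii place L and A the same way about G: L = G + 14.0·n = (45.477, 47.969), A = G − 14.0·n = (61.255, 24.838). Then |TL| = |L − T| = 66.100.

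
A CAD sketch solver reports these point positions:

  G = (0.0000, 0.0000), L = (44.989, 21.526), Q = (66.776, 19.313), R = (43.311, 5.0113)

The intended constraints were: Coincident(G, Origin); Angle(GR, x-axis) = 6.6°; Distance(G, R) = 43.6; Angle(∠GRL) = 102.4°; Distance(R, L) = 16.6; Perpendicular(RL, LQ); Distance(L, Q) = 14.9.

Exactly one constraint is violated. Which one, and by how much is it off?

Distance(L, Q) = 14.9 — off by 7.00.

G = (0.00, 0.00) ✓; GR at 6.600° ✓; |GR| = 43.60 ✓; ∠GRL = 102.4° ✓; |RL| = 16.60 ✓; ∠(RL, LQ) = 90.00° ✓; |LQ| = 21.90 ✗.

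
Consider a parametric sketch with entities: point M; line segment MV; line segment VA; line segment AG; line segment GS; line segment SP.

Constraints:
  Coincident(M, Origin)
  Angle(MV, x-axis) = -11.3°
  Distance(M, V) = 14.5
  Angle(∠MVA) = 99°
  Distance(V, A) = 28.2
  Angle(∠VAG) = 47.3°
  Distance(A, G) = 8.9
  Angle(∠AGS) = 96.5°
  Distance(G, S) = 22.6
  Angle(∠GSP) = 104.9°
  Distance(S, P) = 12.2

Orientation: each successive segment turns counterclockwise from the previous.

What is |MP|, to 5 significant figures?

34.189

M is at the origin; MV runs at -11.3° with length 14.5, so V = (14.219, -2.8412). ∠MVA = 99.0° gives VA at 69.700° from the x-axis; with |VA| = 28.2, A = (24.002, 23.607). ∠VAG = 47.3° gives AG at -157.60° from the x-axis; with |AG| = 8.9, G = (15.774, 20.216). ∠AGS = 96.5° gives GS at -74.100° from the x-axis; with |GS| = 22.6, S = (21.966, -1.5196). ∠GSP = 104.9° gives SP at 1.0000° from the x-axis; with |SP| = 12.2, P = (34.164, -1.3067). Then |MP| = |P − M| = 34.189.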